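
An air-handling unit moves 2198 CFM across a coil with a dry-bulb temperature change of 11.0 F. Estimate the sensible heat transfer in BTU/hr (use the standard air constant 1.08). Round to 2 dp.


Q = 1.08 * 2198 * 11.0 = 26112.24 BTU/hr

26112.24 BTU/hr


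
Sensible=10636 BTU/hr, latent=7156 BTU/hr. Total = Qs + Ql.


Qt = 10636 + 7156 = 17792 BTU/hr

17792 BTU/hr


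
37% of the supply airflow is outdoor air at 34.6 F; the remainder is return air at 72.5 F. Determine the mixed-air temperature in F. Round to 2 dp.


T_mix = 0.37*34.6 + 0.63*72.5 = 58.48 F

58.48 F


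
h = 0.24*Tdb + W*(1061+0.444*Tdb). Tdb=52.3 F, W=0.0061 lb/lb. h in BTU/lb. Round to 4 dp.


h = 0.24*52.3 + 0.0061*(1061+0.444*52.3) = 19.1657 BTU/lb

19.1657 BTU/lb


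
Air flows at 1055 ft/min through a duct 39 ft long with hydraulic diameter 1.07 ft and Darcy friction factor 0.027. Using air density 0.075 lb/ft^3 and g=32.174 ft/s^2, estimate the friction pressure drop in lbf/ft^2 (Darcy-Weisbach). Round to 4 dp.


v_fps = 1055/60 = 17.5833 ft/s
dp = 0.027*(39/1.07)*0.075*17.5833^2/(2*32.174) = 0.3546 lbf/ft^2

0.3546 lbf/ft^2


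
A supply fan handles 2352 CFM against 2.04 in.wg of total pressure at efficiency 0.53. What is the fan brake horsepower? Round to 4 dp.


BHP = 2352 * 2.04 / (6356 * 0.53) = 1.4243 hp

1.4243 hp


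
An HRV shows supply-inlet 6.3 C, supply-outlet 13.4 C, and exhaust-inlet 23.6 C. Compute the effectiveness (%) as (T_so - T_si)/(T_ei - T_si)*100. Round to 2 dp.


eff = (13.4-6.3)/(23.6-6.3)*100 = 41.04 %

41.04 %


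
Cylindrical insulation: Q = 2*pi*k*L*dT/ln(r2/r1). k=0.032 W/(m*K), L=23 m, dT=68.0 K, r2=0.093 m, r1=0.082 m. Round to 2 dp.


Q = 2*pi*0.032*23*68.0/ln(0.093/0.082) = 2498.10 W

2498.10 W


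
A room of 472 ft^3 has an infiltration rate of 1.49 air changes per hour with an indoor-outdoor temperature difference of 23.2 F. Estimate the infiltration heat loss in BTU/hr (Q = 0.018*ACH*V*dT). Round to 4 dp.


Q = 0.018 * 1.49 * 472 * 23.2 = 293.6897 BTU/hr

293.6897 BTU/hr


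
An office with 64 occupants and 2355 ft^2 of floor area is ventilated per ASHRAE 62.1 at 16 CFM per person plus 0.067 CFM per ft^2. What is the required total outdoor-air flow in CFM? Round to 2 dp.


Total = 64*16 + 2355*0.067 = 1181.79 CFM

1181.79 CFM


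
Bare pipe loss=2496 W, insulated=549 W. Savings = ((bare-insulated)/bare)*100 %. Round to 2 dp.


Savings = ((2496-549)/2496)*100 = 78.00 %

78.00 %


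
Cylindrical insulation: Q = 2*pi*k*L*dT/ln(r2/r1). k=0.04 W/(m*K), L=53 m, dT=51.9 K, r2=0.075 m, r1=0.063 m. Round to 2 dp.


Q = 2*pi*0.04*53*51.9/ln(0.075/0.063) = 3965.09 W

3965.09 W


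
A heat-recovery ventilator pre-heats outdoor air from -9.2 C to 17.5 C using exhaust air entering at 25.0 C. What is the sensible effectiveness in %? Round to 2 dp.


eff = (17.5-(-9.2))/(25.0-(-9.2))*100 = 78.07 %

78.07 %


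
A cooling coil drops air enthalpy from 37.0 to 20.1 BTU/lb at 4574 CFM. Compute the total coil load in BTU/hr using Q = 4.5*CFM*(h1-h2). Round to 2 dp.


Q = 4.5 * 4574 * (37.0 - 20.1) = 347852.70 BTU/hr

347852.70 BTU/hr


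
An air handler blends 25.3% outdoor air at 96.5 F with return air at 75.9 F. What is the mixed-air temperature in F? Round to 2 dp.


T_mix = 75.9 + (25.3/100)*(96.5-75.9) = 81.11 F

81.11 F


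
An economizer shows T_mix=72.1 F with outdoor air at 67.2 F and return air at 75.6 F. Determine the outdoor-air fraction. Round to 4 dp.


frac = (72.1 - 75.6) / (67.2 - 75.6) = 0.4167

0.4167


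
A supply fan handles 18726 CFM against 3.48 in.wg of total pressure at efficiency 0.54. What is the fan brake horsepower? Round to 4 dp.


BHP = 18726 * 3.48 / (6356 * 0.54) = 18.9866 hp

18.9866 hp


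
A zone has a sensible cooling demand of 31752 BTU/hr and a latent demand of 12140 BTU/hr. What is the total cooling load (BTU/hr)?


Qt = 31752 + 12140 = 43892 BTU/hr

43892 BTU/hr


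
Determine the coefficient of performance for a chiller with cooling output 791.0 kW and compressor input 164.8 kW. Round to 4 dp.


COP = 791.0 / 164.8 = 4.7998

4.7998


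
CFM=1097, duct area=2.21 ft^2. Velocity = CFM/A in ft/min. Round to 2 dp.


V = 1097 / 2.21 = 496.38 ft/min

496.38 ft/min


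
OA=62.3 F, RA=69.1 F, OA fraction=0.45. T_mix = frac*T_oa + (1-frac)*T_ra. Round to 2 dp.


T_mix = 0.45*62.3 + 0.55*69.1 = 66.04 F

66.04 F


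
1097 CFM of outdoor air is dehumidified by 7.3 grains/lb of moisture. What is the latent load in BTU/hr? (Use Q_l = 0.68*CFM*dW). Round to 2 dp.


Q = 0.68 * 1097 * 7.3 = 5445.51 BTU/hr

5445.51 BTU/hr


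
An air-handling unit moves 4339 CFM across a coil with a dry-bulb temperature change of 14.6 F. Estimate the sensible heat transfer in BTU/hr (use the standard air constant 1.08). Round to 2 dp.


Q = 1.08 * 4339 * 14.6 = 68417.35 BTU/hr

68417.35 BTU/hr


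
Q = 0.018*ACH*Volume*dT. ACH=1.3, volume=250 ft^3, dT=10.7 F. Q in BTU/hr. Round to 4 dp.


Q = 0.018 * 1.3 * 250 * 10.7 = 62.5950 BTU/hr

62.5950 BTU/hr


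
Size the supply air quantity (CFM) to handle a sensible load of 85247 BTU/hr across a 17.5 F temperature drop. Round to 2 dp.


CFM = 85247 / (1.08 * 17.5) = 4510.42

4510.42 CFM


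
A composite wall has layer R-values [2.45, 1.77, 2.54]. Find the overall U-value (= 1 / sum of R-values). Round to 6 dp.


R_total = 2.45 + 1.77 + 2.54 = 6.76
U = 1/6.76 = 0.147929

0.147929


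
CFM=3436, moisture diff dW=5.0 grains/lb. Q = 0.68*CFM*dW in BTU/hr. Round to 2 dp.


Q = 0.68 * 3436 * 5.0 = 11682.40 BTU/hr

11682.40 BTU/hr


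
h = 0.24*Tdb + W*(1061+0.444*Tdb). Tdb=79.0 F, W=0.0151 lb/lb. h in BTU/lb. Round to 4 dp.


h = 0.24*79.0 + 0.0151*(1061+0.444*79.0) = 35.5107 BTU/lb

35.5107 BTU/lb


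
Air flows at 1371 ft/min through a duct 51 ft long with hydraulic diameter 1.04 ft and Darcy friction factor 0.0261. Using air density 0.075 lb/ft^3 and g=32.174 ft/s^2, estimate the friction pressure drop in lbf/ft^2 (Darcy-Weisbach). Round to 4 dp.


v_fps = 1371/60 = 22.85 ft/s
dp = 0.0261*(51/1.04)*0.075*22.85^2/(2*32.174) = 0.7789 lbf/ft^2

0.7789 lbf/ft^2


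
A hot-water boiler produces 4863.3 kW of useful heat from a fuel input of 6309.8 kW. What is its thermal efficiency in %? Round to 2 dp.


eta = (4863.3/6309.8)*100 = 77.08 %

77.08 %


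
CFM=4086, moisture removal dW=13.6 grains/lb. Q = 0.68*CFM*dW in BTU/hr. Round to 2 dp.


Q = 0.68 * 4086 * 13.6 = 37787.33 BTU/hr

37787.33 BTU/hr


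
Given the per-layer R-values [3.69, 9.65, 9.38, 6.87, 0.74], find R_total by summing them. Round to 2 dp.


R_total = 3.69 + 9.65 + 9.38 + 6.87 + 0.74 = 30.33

30.33


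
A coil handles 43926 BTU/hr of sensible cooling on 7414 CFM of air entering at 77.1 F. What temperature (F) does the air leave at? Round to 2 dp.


dT = 43926/(1.08*7414) = 5.4859
T_leave = 77.1 - 5.4859 = 71.61 F

71.61 F


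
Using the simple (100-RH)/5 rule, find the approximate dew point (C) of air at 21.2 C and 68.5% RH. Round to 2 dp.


Td = 21.2 - (100-68.5)/5 = 14.90 C

14.90 C


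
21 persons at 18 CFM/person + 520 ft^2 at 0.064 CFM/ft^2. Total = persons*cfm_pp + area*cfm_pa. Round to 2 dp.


Total = 21*18 + 520*0.064 = 411.28 CFM

411.28 CFM


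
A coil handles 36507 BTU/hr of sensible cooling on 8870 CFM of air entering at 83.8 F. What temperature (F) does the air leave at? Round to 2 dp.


dT = 36507/(1.08*8870) = 3.8109
T_leave = 83.8 - 3.8109 = 79.99 F

79.99 F


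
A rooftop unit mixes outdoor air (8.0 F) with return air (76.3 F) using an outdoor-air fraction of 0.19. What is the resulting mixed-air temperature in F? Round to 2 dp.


T_mix = 0.19*8.0 + 0.81*76.3 = 63.32 F

63.32 F


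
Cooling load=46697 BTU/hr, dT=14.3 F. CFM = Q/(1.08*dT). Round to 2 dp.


CFM = 46697 / (1.08 * 14.3) = 3023.63

3023.63 CFM


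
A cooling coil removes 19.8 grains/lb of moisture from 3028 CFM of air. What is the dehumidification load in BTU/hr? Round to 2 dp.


Q = 0.68 * 3028 * 19.8 = 40768.99 BTU/hr

40768.99 BTU/hr


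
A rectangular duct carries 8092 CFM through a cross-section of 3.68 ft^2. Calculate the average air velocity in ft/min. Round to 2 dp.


V = 8092 / 3.68 = 2198.91 ft/min

2198.91 ft/min


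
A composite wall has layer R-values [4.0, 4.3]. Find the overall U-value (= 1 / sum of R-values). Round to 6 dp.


R_total = 4.0 + 4.3 = 8.30
U = 1/8.30 = 0.120482

0.120482


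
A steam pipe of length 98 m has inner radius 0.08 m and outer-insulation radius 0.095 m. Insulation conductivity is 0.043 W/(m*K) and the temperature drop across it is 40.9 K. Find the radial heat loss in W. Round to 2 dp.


Q = 2*pi*0.043*98*40.9/ln(0.095/0.08) = 6301.55 W

6301.55 W


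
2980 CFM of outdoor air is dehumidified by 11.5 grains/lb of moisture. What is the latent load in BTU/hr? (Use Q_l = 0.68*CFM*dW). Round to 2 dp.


Q = 0.68 * 2980 * 11.5 = 23303.60 BTU/hr

23303.60 BTU/hr


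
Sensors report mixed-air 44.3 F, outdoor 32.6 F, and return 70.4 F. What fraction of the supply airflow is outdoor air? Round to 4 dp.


frac = (44.3 - 70.4) / (32.6 - 70.4) = 0.6905

0.6905


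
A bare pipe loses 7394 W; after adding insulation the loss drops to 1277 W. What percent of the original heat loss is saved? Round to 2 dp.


Savings = ((7394-1277)/7394)*100 = 82.73 %

82.73 %


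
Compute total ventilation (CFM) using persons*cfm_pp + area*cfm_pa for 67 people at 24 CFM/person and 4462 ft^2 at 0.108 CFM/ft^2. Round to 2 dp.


Total = 67*24 + 4462*0.108 = 2089.90 CFM

2089.90 CFM


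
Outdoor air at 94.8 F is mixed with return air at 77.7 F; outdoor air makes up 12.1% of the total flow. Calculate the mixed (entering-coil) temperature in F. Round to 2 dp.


T_mix = 77.7 + (12.1/100)*(94.8-77.7) = 79.77 F

79.77 F


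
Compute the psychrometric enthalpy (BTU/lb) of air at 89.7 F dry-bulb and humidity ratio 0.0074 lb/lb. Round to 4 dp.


h = 0.24*89.7 + 0.0074*(1061+0.444*89.7) = 29.6741 BTU/lb

29.6741 BTU/lb


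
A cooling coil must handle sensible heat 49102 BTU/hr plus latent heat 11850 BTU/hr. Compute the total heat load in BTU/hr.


Qt = 49102 + 11850 = 60952 BTU/hr

60952 BTU/hr


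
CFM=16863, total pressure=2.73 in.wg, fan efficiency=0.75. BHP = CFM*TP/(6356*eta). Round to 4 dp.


BHP = 16863 * 2.73 / (6356 * 0.75) = 9.6572 hp

9.6572 hp


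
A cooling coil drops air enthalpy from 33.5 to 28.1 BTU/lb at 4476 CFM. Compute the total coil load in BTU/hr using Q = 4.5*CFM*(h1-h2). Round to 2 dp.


Q = 4.5 * 4476 * (33.5 - 28.1) = 108766.80 BTU/hr

108766.80 BTU/hr


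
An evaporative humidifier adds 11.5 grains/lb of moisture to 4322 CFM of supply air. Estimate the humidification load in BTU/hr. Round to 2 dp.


Q = 0.68 * 4322 * 11.5 = 33798.04 BTU/hr

33798.04 BTU/hr


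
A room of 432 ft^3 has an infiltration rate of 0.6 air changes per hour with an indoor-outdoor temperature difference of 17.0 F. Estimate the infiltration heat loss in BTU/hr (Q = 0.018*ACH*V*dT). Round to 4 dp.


Q = 0.018 * 0.6 * 432 * 17.0 = 79.3152 BTU/hr

79.3152 BTU/hr


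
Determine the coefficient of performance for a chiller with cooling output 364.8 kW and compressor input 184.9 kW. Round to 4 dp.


COP = 364.8 / 184.9 = 1.9730

1.9730


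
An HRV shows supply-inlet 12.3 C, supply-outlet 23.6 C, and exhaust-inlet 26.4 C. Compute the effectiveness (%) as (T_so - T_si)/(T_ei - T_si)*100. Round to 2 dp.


eff = (23.6-12.3)/(26.4-12.3)*100 = 80.14 %

80.14 %


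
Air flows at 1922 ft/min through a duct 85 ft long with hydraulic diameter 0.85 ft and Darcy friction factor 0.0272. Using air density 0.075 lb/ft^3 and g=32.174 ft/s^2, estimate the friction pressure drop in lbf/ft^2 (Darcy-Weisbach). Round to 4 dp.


v_fps = 1922/60 = 32.0333 ft/s
dp = 0.0272*(85/0.85)*0.075*32.0333^2/(2*32.174) = 3.2531 lbf/ft^2

3.2531 lbf/ft^2


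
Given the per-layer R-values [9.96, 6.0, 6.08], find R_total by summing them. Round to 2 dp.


R_total = 9.96 + 6.0 + 6.08 = 22.04

22.04


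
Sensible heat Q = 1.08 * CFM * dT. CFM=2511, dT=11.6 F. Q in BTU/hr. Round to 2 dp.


Q = 1.08 * 2511 * 11.6 = 31457.81 BTU/hr

31457.81 BTU/hr


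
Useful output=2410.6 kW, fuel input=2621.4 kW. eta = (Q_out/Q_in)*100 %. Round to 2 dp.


eta = (2410.6/2621.4)*100 = 91.96 %

91.96 %


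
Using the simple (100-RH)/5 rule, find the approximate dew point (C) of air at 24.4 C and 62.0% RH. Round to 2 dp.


Td = 24.4 - (100-62.0)/5 = 16.80 C

16.80 C


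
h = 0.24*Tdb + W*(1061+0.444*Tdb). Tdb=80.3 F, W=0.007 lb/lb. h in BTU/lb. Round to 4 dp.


h = 0.24*80.3 + 0.007*(1061+0.444*80.3) = 26.9486 BTU/lb

26.9486 BTU/lb


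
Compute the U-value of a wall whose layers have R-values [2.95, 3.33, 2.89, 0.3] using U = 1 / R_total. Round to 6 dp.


R_total = 2.95 + 3.33 + 2.89 + 0.3 = 9.47
U = 1/9.47 = 0.105597

0.105597


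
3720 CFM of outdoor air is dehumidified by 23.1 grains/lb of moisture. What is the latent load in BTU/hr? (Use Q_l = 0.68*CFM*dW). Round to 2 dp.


Q = 0.68 * 3720 * 23.1 = 58433.76 BTU/hr

58433.76 BTU/hr


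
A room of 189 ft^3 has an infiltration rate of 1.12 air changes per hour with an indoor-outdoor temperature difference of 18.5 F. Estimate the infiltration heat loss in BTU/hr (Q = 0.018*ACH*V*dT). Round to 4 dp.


Q = 0.018 * 1.12 * 189 * 18.5 = 70.4894 BTU/hr

70.4894 BTU/hr


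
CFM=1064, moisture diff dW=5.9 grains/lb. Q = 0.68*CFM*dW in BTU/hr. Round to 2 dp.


Q = 0.68 * 1064 * 5.9 = 4268.77 BTU/hr

4268.77 BTU/hr


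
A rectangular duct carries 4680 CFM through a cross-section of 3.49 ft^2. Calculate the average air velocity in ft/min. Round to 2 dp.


V = 4680 / 3.49 = 1340.97 ft/min

1340.97 ft/min


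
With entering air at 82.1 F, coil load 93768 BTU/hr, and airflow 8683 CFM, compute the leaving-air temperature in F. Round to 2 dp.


dT = 93768/(1.08*8683) = 9.9991
T_leave = 82.1 - 9.9991 = 72.10 F

72.10 F


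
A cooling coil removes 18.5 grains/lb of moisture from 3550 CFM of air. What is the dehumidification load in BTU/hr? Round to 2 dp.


Q = 0.68 * 3550 * 18.5 = 44659.00 BTU/hr

44659.00 BTU/hr


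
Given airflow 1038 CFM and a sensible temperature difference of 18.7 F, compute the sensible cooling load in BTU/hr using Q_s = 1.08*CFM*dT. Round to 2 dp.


Q = 1.08 * 1038 * 18.7 = 20963.45 BTU/hr

20963.45 BTU/hr


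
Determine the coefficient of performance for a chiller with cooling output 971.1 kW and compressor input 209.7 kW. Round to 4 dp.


COP = 971.1 / 209.7 = 4.6309

4.6309


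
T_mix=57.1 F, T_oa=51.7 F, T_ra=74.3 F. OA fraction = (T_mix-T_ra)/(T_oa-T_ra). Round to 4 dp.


frac = (57.1 - 74.3) / (51.7 - 74.3) = 0.7611

0.7611


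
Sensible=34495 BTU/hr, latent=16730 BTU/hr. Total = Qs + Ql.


Qt = 34495 + 16730 = 51225 BTU/hr

51225 BTU/hr


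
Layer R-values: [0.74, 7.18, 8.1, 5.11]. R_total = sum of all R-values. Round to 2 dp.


R_total = 0.74 + 7.18 + 8.1 + 5.11 = 21.13

21.13


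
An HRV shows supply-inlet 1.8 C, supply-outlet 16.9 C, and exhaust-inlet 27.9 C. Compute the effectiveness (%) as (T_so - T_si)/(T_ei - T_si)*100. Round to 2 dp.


eff = (16.9-1.8)/(27.9-1.8)*100 = 57.85 %

57.85 %


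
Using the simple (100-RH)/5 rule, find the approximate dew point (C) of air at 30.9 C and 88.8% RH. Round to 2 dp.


Td = 30.9 - (100-88.8)/5 = 28.66 C

28.66 C


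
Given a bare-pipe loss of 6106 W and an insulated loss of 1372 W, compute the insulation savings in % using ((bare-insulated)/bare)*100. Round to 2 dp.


Savings = ((6106-1372)/6106)*100 = 77.53 %

77.53 %


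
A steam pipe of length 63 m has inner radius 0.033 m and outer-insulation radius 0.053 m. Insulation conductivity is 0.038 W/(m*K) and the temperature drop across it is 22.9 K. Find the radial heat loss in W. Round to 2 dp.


Q = 2*pi*0.038*63*22.9/ln(0.053/0.033) = 727.04 W

727.04 W


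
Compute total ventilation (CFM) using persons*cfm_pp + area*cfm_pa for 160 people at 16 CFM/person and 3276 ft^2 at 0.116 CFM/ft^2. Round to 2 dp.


Total = 160*16 + 3276*0.116 = 2940.02 CFM

2940.02 CFM


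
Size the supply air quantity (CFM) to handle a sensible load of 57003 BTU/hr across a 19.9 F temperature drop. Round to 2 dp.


CFM = 57003 / (1.08 * 19.9) = 2652.29

2652.29 CFM


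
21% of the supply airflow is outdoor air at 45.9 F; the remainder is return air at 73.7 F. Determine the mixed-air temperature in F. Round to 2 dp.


T_mix = 0.21*45.9 + 0.79*73.7 = 67.86 F

67.86 F


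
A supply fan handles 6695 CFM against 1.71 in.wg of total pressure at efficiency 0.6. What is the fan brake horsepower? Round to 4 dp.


BHP = 6695 * 1.71 / (6356 * 0.6) = 3.0020 hp

3.0020 hp


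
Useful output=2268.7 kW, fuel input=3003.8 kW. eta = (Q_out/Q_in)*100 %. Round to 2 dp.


eta = (2268.7/3003.8)*100 = 75.53 %

75.53 %


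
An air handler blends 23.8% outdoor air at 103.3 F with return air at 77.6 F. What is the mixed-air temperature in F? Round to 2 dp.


T_mix = 77.6 + (23.8/100)*(103.3-77.6) = 83.72 F

83.72 F


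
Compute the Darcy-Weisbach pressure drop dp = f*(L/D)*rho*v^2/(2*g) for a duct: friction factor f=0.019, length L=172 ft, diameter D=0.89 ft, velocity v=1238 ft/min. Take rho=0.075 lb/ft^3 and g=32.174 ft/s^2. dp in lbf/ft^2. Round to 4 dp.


v_fps = 1238/60 = 20.6333 ft/s
dp = 0.019*(172/0.89)*0.075*20.6333^2/(2*32.174) = 1.8220 lbf/ft^2

1.8220 lbf/ft^2


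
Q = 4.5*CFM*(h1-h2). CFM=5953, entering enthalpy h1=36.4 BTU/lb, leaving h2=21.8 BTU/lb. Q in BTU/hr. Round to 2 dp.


Q = 4.5 * 5953 * (36.4 - 21.8) = 391112.10 BTU/hr

391112.10 BTU/hr


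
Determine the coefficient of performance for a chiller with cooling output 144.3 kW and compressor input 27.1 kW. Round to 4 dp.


COP = 144.3 / 27.1 = 5.3247

5.3247


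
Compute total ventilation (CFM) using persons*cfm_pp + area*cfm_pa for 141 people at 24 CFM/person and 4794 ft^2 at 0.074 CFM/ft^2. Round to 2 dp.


Total = 141*24 + 4794*0.074 = 3738.76 CFM

3738.76 CFM


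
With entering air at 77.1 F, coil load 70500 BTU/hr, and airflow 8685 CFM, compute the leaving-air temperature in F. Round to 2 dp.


dT = 70500/(1.08*8685) = 7.5162
T_leave = 77.1 - 7.5162 = 69.58 F

69.58 F


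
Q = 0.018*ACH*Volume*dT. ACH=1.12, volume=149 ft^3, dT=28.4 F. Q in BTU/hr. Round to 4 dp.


Q = 0.018 * 1.12 * 149 * 28.4 = 85.3091 BTU/hr

85.3091 BTU/hr


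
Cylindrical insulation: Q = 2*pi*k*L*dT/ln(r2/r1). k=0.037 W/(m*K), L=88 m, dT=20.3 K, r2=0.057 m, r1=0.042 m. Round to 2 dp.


Q = 2*pi*0.037*88*20.3/ln(0.057/0.042) = 1359.93 W

1359.93 W


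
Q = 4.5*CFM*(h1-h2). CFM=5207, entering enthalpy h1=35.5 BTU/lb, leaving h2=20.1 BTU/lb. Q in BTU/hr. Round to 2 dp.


Q = 4.5 * 5207 * (35.5 - 20.1) = 360845.10 BTU/hr

360845.10 BTU/hr


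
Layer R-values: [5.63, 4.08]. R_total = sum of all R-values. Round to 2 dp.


R_total = 5.63 + 4.08 = 9.71

9.71


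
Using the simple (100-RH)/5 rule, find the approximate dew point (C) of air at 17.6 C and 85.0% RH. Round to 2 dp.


Td = 17.6 - (100-85.0)/5 = 14.60 C

14.60 C


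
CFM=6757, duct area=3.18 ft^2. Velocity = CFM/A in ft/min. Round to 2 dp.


V = 6757 / 3.18 = 2124.84 ft/min

2124.84 ft/min


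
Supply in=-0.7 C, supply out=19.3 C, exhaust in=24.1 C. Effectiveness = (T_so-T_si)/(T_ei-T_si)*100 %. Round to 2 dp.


eff = (19.3-(-0.7))/(24.1-(-0.7))*100 = 80.65 %

80.65 %


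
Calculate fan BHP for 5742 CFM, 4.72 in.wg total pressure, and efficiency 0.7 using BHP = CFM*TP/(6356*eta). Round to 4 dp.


BHP = 5742 * 4.72 / (6356 * 0.7) = 6.0915 hp

6.0915 hp


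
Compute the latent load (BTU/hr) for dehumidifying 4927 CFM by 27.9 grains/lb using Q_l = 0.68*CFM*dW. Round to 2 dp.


Q = 0.68 * 4927 * 27.9 = 93475.04 BTU/hr

93475.04 BTU/hr


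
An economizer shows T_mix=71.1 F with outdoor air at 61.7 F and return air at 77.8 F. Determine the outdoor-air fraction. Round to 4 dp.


frac = (71.1 - 77.8) / (61.7 - 77.8) = 0.4161

0.4161


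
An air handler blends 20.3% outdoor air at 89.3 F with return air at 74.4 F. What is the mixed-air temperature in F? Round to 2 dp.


T_mix = 74.4 + (20.3/100)*(89.3-74.4) = 77.42 F

77.42 F


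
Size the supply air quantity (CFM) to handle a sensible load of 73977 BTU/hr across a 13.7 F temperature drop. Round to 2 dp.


CFM = 73977 / (1.08 * 13.7) = 4999.80

4999.80 CFM


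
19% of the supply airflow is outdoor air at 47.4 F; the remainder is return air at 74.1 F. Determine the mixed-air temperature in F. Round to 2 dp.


T_mix = 0.19*47.4 + 0.81*74.1 = 69.03 F

69.03 F


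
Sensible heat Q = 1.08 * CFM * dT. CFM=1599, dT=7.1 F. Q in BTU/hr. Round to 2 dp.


Q = 1.08 * 1599 * 7.1 = 12261.13 BTU/hr

12261.13 BTU/hr


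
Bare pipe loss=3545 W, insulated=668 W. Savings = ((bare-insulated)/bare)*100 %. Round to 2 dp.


Savings = ((3545-668)/3545)*100 = 81.16 %

81.16 %


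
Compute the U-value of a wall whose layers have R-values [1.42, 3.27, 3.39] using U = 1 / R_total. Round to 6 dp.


R_total = 1.42 + 3.27 + 3.39 = 8.08
U = 1/8.08 = 0.123762

0.123762


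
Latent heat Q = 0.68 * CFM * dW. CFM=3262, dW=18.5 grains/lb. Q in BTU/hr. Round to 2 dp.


Q = 0.68 * 3262 * 18.5 = 41035.96 BTU/hr

41035.96 BTU/hr


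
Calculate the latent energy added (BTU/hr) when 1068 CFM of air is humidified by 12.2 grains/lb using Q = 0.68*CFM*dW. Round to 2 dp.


Q = 0.68 * 1068 * 12.2 = 8860.13 BTU/hr

8860.13 BTU/hr


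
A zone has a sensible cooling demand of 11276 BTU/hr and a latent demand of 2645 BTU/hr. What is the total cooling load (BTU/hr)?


Qt = 11276 + 2645 = 13921 BTU/hr

13921 BTU/hr


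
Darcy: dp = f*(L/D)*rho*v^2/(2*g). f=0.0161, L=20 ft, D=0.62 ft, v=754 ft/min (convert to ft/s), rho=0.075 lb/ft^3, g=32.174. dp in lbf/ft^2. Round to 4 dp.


v_fps = 754/60 = 12.5667 ft/s
dp = 0.0161*(20/0.62)*0.075*12.5667^2/(2*32.174) = 0.0956 lbf/ft^2

0.0956 lbf/ft^2


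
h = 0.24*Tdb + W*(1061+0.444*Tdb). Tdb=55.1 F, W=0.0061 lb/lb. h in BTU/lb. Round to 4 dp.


h = 0.24*55.1 + 0.0061*(1061+0.444*55.1) = 19.8453 BTU/lb

19.8453 BTU/lb


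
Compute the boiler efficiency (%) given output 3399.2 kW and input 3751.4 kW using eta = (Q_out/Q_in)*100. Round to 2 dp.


eta = (3399.2/3751.4)*100 = 90.61 %

90.61 %


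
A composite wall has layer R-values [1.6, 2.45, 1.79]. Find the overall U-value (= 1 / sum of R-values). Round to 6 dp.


R_total = 1.6 + 2.45 + 1.79 = 5.84
U = 1/5.84 = 0.171233

0.171233


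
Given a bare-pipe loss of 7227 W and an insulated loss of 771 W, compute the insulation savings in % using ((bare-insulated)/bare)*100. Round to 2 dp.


Savings = ((7227-771)/7227)*100 = 89.33 %

89.33 %


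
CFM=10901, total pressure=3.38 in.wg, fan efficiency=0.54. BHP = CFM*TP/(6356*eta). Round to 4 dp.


BHP = 10901 * 3.38 / (6356 * 0.54) = 10.7351 hp

10.7351 hp


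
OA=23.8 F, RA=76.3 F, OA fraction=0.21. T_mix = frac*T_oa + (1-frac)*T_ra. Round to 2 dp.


T_mix = 0.21*23.8 + 0.79*76.3 = 65.28 F

65.28 F


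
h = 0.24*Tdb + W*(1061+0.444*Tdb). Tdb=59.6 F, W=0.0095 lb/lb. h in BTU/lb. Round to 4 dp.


h = 0.24*59.6 + 0.0095*(1061+0.444*59.6) = 24.6349 BTU/lb

24.6349 BTU/lb


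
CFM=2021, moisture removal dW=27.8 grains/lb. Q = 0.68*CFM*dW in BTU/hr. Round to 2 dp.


Q = 0.68 * 2021 * 27.8 = 38204.98 BTU/hr

38204.98 BTU/hr


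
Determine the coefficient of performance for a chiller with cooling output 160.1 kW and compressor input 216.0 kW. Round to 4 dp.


COP = 160.1 / 216.0 = 0.7412

0.7412


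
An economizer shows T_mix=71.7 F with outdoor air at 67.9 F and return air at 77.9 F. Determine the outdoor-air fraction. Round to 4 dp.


frac = (71.7 - 77.9) / (67.9 - 77.9) = 0.6200

0.6200


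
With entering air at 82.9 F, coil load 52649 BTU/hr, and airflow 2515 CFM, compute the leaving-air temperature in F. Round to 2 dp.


dT = 52649/(1.08*2515) = 19.3833
T_leave = 82.9 - 19.3833 = 63.52 F

63.52 F


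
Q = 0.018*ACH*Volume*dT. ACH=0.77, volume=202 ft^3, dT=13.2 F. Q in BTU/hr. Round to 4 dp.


Q = 0.018 * 0.77 * 202 * 13.2 = 36.9563 BTU/hr

36.9563 BTU/hr


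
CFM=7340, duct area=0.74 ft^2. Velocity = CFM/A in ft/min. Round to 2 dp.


V = 7340 / 0.74 = 9918.92 ft/min

9918.92 ft/min


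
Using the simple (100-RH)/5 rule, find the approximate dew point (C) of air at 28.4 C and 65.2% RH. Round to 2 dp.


Td = 28.4 - (100-65.2)/5 = 21.44 C

21.44 C


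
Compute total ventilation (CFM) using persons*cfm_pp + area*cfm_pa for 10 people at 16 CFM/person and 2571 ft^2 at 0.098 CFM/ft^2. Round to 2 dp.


Total = 10*16 + 2571*0.098 = 411.96 CFM

411.96 CFM


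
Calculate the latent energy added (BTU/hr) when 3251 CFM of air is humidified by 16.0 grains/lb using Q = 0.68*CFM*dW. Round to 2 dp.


Q = 0.68 * 3251 * 16.0 = 35370.88 BTU/hr

35370.88 BTU/hr


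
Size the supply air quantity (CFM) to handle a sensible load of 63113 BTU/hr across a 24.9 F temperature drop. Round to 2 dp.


CFM = 63113 / (1.08 * 24.9) = 2346.91

2346.91 CFM


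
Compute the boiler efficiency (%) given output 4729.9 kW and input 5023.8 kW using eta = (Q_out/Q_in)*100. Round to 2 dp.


eta = (4729.9/5023.8)*100 = 94.15 %

94.15 %


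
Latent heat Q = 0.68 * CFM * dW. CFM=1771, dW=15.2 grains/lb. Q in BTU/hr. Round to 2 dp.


Q = 0.68 * 1771 * 15.2 = 18305.06 BTU/hr

18305.06 BTU/hr


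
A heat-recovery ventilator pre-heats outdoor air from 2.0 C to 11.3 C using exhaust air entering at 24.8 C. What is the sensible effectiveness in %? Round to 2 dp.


eff = (11.3-2.0)/(24.8-2.0)*100 = 40.79 %

40.79 %


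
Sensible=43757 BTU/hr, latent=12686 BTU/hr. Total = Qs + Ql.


Qt = 43757 + 12686 = 56443 BTU/hr

56443 BTU/hr


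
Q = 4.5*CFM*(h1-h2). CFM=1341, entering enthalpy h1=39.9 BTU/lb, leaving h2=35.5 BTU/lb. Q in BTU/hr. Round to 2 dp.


Q = 4.5 * 1341 * (39.9 - 35.5) = 26551.80 BTU/hr

26551.80 BTU/hr


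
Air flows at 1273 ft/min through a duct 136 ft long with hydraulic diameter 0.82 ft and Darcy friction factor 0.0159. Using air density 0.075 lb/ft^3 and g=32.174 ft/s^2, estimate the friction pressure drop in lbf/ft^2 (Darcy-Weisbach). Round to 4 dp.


v_fps = 1273/60 = 21.2167 ft/s
dp = 0.0159*(136/0.82)*0.075*21.2167^2/(2*32.174) = 1.3836 lbf/ft^2

1.3836 lbf/ft^2


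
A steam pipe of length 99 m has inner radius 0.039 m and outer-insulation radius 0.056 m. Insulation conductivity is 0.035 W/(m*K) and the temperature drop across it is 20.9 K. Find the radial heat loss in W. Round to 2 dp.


Q = 2*pi*0.035*99*20.9/ln(0.056/0.039) = 1257.69 W

1257.69 W


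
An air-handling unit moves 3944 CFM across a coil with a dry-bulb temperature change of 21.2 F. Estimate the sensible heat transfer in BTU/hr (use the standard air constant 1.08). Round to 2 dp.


Q = 1.08 * 3944 * 21.2 = 90301.82 BTU/hr

90301.82 BTU/hr


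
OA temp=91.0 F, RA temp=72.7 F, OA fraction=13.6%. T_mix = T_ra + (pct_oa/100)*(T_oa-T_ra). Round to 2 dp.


T_mix = 72.7 + (13.6/100)*(91.0-72.7) = 75.19 F

75.19 F


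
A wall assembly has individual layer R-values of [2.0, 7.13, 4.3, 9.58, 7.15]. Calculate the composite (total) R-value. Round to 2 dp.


R_total = 2.0 + 7.13 + 4.3 + 9.58 + 7.15 = 30.16

30.16


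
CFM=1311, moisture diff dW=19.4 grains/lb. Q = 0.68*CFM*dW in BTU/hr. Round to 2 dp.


Q = 0.68 * 1311 * 19.4 = 17294.71 BTU/hr

17294.71 BTU/hr


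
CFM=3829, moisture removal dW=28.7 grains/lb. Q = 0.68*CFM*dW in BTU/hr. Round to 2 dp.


Q = 0.68 * 3829 * 28.7 = 74726.76 BTU/hr

74726.76 BTU/hr


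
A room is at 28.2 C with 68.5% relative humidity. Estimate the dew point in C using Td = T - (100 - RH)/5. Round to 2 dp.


Td = 28.2 - (100-68.5)/5 = 21.90 C

21.90 C


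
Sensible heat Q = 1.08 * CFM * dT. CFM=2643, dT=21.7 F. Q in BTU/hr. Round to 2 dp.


Q = 1.08 * 2643 * 21.7 = 61941.35 BTU/hr

61941.35 BTU/hr


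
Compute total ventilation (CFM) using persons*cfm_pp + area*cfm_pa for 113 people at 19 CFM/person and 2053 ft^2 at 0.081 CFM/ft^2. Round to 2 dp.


Total = 113*19 + 2053*0.081 = 2313.29 CFM

2313.29 CFM


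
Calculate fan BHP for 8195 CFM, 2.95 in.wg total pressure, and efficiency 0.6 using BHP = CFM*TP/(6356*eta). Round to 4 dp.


BHP = 8195 * 2.95 / (6356 * 0.6) = 6.3392 hp

6.3392 hp


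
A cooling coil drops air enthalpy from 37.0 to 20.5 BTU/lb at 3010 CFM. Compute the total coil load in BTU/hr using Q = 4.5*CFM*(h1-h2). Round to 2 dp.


Q = 4.5 * 3010 * (37.0 - 20.5) = 223492.50 BTU/hr

223492.50 BTU/hr


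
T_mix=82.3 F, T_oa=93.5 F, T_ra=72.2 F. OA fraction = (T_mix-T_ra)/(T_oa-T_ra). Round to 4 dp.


frac = (82.3 - 72.2) / (93.5 - 72.2) = 0.4742

0.4742


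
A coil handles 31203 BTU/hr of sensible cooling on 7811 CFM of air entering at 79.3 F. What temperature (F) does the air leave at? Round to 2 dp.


dT = 31203/(1.08*7811) = 3.6988
T_leave = 79.3 - 3.6988 = 75.60 F

75.60 F


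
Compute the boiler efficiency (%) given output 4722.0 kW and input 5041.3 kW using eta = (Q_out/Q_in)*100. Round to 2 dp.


eta = (4722.0/5041.3)*100 = 93.67 %

93.67 %


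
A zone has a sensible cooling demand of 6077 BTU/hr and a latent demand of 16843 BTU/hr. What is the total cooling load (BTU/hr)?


Qt = 6077 + 16843 = 22920 BTU/hr

22920 BTU/hr


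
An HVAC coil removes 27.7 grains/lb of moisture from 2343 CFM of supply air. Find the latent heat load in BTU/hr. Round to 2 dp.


Q = 0.68 * 2343 * 27.7 = 44132.75 BTU/hr

44132.75 BTU/hr


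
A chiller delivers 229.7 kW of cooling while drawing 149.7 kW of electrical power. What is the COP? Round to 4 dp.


COP = 229.7 / 149.7 = 1.5344

1.5344


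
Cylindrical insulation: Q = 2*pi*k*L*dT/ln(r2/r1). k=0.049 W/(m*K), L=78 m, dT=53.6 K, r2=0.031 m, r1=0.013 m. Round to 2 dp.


Q = 2*pi*0.049*78*53.6/ln(0.031/0.013) = 1481.14 W

1481.14 W


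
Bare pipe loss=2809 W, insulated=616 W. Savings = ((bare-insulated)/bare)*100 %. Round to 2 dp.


Savings = ((2809-616)/2809)*100 = 78.07 %

78.07 %


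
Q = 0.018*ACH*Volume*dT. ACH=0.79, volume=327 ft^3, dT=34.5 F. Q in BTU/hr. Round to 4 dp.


Q = 0.018 * 0.79 * 327 * 34.5 = 160.4229 BTU/hr

160.4229 BTU/hr


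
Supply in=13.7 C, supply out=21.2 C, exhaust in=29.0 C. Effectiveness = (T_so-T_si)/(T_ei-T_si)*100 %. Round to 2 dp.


eff = (21.2-13.7)/(29.0-13.7)*100 = 49.02 %

49.02 %


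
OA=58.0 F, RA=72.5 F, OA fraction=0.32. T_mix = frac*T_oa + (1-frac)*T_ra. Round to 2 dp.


T_mix = 0.32*58.0 + 0.68*72.5 = 67.86 F

67.86 F


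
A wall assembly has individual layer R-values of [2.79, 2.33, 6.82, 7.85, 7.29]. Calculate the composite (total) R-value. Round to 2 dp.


R_total = 2.79 + 2.33 + 6.82 + 7.85 + 7.29 = 27.08

27.08


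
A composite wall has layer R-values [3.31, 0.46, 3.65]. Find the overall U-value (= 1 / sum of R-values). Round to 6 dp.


R_total = 3.31 + 0.46 + 3.65 = 7.42
U = 1/7.42 = 0.134771

0.134771


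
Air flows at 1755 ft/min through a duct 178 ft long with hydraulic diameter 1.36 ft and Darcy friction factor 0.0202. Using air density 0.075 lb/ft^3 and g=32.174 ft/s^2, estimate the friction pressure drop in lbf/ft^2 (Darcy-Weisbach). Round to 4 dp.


v_fps = 1755/60 = 29.25 ft/s
dp = 0.0202*(178/1.36)*0.075*29.25^2/(2*32.174) = 2.6364 lbf/ft^2

2.6364 lbf/ft^2


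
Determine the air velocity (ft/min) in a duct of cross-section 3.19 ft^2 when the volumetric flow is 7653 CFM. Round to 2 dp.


V = 7653 / 3.19 = 2399.06 ft/min

2399.06 ft/min


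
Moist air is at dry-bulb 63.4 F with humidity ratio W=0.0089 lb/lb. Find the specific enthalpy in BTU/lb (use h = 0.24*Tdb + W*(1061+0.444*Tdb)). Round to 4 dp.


h = 0.24*63.4 + 0.0089*(1061+0.444*63.4) = 24.9094 BTU/lb

24.9094 BTU/lb


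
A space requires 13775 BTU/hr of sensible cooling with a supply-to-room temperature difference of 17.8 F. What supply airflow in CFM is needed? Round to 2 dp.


CFM = 13775 / (1.08 * 17.8) = 716.55

716.55 CFM


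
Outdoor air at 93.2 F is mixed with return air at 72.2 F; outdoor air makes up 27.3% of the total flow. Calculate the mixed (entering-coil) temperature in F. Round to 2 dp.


T_mix = 72.2 + (27.3/100)*(93.2-72.2) = 77.93 F

77.93 F


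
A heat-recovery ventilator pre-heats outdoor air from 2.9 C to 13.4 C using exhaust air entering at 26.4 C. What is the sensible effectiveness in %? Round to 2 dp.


eff = (13.4-2.9)/(26.4-2.9)*100 = 44.68 %

44.68 %


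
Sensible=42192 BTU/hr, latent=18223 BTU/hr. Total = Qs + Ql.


Qt = 42192 + 18223 = 60415 BTU/hr

60415 BTU/hr


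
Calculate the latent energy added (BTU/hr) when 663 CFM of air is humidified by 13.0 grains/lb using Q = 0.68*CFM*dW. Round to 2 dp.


Q = 0.68 * 663 * 13.0 = 5860.92 BTU/hr

5860.92 BTU/hr


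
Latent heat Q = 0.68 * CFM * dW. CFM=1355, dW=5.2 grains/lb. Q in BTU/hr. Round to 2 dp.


Q = 0.68 * 1355 * 5.2 = 4791.28 BTU/hr

4791.28 BTU/hr


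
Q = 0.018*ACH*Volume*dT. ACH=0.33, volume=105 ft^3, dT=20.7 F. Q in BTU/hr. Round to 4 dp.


Q = 0.018 * 0.33 * 105 * 20.7 = 12.9106 BTU/hr

12.9106 BTU/hr


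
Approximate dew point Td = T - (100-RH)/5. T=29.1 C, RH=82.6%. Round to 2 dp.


Td = 29.1 - (100-82.6)/5 = 25.62 C

25.62 C


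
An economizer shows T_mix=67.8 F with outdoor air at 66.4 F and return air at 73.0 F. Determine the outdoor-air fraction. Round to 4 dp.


frac = (67.8 - 73.0) / (66.4 - 73.0) = 0.7879

0.7879


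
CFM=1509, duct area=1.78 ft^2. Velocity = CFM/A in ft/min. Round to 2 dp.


V = 1509 / 1.78 = 847.75 ft/min

847.75 ft/min


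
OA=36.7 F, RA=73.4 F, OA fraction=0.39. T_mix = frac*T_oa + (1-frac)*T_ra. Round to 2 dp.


T_mix = 0.39*36.7 + 0.61*73.4 = 59.09 F

59.09 F


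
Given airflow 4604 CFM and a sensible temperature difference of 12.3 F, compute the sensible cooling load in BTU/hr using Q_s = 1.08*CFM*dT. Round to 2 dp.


Q = 1.08 * 4604 * 12.3 = 61159.54 BTU/hr

61159.54 BTU/hr


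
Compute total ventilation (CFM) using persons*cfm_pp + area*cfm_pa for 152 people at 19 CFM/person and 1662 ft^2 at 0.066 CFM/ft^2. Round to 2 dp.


Total = 152*19 + 1662*0.066 = 2997.69 CFM

2997.69 CFM


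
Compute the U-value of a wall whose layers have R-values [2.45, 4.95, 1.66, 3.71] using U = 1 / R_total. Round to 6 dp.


R_total = 2.45 + 4.95 + 1.66 + 3.71 = 12.77
U = 1/12.77 = 0.078309

0.078309


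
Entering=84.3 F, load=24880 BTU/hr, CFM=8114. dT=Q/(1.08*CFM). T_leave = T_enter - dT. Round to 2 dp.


dT = 24880/(1.08*8114) = 2.8392
T_leave = 84.3 - 2.8392 = 81.46 F

81.46 F


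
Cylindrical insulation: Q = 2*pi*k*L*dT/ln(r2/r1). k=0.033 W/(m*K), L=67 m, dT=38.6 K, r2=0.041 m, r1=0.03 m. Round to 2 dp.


Q = 2*pi*0.033*67*38.6/ln(0.041/0.03) = 1716.64 W

1716.64 W


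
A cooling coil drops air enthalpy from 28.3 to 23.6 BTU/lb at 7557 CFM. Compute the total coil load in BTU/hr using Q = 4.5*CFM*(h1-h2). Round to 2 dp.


Q = 4.5 * 7557 * (28.3 - 23.6) = 159830.55 BTU/hr

159830.55 BTU/hr


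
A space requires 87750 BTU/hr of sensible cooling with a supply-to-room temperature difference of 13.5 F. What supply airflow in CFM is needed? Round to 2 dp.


CFM = 87750 / (1.08 * 13.5) = 6018.52

6018.52 CFM


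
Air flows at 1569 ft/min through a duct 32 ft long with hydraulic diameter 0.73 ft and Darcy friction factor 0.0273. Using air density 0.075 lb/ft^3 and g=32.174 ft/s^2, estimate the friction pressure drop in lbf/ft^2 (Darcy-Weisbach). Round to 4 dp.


v_fps = 1569/60 = 26.15 ft/s
dp = 0.0273*(32/0.73)*0.075*26.15^2/(2*32.174) = 0.9538 lbf/ft^2

0.9538 lbf/ft^2


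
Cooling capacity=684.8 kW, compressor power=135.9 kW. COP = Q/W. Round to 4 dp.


COP = 684.8 / 135.9 = 5.0390

5.0390


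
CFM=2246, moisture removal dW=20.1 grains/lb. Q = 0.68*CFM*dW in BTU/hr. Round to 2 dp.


Q = 0.68 * 2246 * 20.1 = 30698.33 BTU/hr

30698.33 BTU/hr


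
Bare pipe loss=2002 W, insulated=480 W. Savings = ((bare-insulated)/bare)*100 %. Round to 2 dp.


Savings = ((2002-480)/2002)*100 = 76.02 %

76.02 %


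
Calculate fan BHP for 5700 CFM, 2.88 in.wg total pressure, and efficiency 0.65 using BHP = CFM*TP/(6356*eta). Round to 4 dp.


BHP = 5700 * 2.88 / (6356 * 0.65) = 3.9735 hp

3.9735 hp


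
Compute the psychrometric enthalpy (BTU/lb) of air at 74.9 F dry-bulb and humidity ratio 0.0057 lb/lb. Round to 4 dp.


h = 0.24*74.9 + 0.0057*(1061+0.444*74.9) = 24.2133 BTU/lb

24.2133 BTU/lb


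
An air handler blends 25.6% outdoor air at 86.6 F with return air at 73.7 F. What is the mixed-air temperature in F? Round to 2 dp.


T_mix = 73.7 + (25.6/100)*(86.6-73.7) = 77.00 F

77.00 F


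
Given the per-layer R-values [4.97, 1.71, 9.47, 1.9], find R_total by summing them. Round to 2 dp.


R_total = 4.97 + 1.71 + 9.47 + 1.9 = 18.05

18.05


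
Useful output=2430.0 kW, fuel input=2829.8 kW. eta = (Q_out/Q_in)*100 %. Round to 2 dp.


eta = (2430.0/2829.8)*100 = 85.87 %

85.87 %


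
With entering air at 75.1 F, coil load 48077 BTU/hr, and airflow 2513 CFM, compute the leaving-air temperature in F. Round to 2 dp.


dT = 48077/(1.08*2513) = 17.7142
T_leave = 75.1 - 17.7142 = 57.39 F

57.39 F


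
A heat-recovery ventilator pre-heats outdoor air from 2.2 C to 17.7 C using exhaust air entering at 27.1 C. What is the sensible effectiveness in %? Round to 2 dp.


eff = (17.7-2.2)/(27.1-2.2)*100 = 62.25 %

62.25 %


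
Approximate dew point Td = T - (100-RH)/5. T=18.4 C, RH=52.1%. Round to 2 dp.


Td = 18.4 - (100-52.1)/5 = 8.82 C

8.82 C


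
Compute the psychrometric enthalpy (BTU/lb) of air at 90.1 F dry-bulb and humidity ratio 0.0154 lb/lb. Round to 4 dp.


h = 0.24*90.1 + 0.0154*(1061+0.444*90.1) = 38.5795 BTU/lb

38.5795 BTU/lb


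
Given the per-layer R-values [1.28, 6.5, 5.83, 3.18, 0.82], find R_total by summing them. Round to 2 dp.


R_total = 1.28 + 6.5 + 5.83 + 3.18 + 0.82 = 17.61

17.61


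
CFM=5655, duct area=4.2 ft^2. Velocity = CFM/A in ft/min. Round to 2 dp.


V = 5655 / 4.2 = 1346.43 ft/min

1346.43 ft/min


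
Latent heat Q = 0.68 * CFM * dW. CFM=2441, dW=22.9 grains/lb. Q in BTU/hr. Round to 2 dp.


Q = 0.68 * 2441 * 22.9 = 38011.25 BTU/hr

38011.25 BTU/hr


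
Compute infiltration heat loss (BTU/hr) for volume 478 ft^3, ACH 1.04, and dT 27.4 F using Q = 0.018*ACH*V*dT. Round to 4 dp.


Q = 0.018 * 1.04 * 478 * 27.4 = 245.1796 BTU/hr

245.1796 BTU/hr


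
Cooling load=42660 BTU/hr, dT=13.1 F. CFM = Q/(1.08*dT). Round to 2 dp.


CFM = 42660 / (1.08 * 13.1) = 3015.27

3015.27 CFM


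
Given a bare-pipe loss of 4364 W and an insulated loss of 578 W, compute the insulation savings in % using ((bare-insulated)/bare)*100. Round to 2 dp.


Savings = ((4364-578)/4364)*100 = 86.76 %

86.76 %


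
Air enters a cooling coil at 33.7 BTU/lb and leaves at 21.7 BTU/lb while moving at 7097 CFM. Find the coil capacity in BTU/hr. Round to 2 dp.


Q = 4.5 * 7097 * (33.7 - 21.7) = 383238.00 BTU/hr

383238.00 BTU/hr


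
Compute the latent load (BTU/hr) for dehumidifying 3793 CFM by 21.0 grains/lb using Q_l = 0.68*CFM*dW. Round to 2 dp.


Q = 0.68 * 3793 * 21.0 = 54164.04 BTU/hr

54164.04 BTU/hr


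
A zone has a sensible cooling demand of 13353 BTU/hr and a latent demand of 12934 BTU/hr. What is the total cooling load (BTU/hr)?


Qt = 13353 + 12934 = 26287 BTU/hr

26287 BTU/hr


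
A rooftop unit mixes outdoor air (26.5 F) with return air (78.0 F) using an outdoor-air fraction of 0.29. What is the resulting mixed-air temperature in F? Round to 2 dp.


T_mix = 0.29*26.5 + 0.71*78.0 = 63.07 F

63.07 F
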